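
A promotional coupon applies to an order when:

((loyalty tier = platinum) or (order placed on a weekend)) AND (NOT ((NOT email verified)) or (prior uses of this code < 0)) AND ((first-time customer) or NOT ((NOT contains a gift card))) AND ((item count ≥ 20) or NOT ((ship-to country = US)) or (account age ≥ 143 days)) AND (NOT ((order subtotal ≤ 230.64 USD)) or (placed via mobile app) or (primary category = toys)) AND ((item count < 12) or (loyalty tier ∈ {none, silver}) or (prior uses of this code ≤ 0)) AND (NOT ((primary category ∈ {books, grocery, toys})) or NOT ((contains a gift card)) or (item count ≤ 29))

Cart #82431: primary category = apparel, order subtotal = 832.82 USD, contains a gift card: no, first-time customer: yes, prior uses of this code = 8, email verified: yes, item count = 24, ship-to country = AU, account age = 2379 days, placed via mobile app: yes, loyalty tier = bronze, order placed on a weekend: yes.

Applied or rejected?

Atomic conditions:
  loyalty tier = platinum: bronze == platinum is false
  order placed on a weekend: yes → true
  NOT email verified: yes → false
  prior uses of this code < 0: 8 < 0 is false
  first-time customer: yes → true
  NOT contains a gift card: no → true
  item count ≥ 20: 24 ≥ 20 is true
  ship-to country = US: AU == US is false
  account age ≥ 143 days: 2379 ≥ 143 is true
  order subtotal ≤ 230.64 USD: 832.82 ≤ 230.64 is false
  placed via mobile app: yes → true
  primary category = toys: apparel == toys is false
  item count < 12: 24 < 12 is false
  loyalty tier ∈ {none, silver}: bronze is not in the set → false
  prior uses of this code ≤ 0: 8 ≤ 0 is false
  primary category ∈ {books, grocery, toys}: apparel is not in the set → false
  contains a gift card: no → false
  item count ≤ 29: 24 ≤ 29 is true
Combine:
[1] false OR true = true
[2.1] NOT false = true
[2] true OR false = true
[3.2] NOT true = false
[3] true OR false = true
[4.2] NOT false = true
[4] true OR true OR true = true
[5.1] NOT false = true
[5] true OR true OR false = true
[6] false OR false OR false = false
[7.1] NOT false = true
[7.2] NOT false = true
[7] true OR true OR true = true
[root] true AND true AND true AND true AND true AND false AND true = false
Overall: false → rejected

Rejected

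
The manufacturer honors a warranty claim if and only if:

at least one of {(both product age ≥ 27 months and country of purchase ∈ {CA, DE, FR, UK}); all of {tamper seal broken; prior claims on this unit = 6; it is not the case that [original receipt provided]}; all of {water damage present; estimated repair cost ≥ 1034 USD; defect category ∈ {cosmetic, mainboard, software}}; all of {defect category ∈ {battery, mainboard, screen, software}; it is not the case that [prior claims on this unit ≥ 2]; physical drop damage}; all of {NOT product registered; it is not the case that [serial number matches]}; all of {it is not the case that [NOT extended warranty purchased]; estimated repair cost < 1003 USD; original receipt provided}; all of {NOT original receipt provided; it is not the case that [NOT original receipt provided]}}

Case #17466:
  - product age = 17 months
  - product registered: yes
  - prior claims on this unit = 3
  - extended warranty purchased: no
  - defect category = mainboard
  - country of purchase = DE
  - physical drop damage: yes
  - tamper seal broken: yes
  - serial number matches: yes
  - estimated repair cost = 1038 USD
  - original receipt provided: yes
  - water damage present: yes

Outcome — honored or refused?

Honored

Atomic conditions:
  product age ≥ 27 months: 17 ≥ 27 is false
  country of purchase ∈ {CA, DE, FR, UK}: DE is in the set → true
  tamper seal broken: yes → true
  prior claims on this unit = 6: 3 == 6 is false
  original receipt provided: yes → true
  water damage present: yes → true
  estimated repair cost ≥ 1034 USD: 1038 ≥ 1034 is true
  defect category ∈ {cosmetic, mainboard, software}: mainboard is in the set → true
  defect category ∈ {battery, mainboard, screen, software}: mainboard is in the set → true
  prior claims on this unit ≥ 2: 3 ≥ 2 is true
  physical drop damage: yes → true
  NOT product registered: yes → false
  serial number matches: yes → true
  NOT extended warranty purchased: no → true
  estimated repair cost < 1003 USD: 1038 < 1003 is false
  NOT original receipt provided: yes → false
Combine:
[1] false AND true = false
[2.3] NOT true = false
[2] true AND false AND false = false
[3] true AND true AND true = true
[4.2] NOT true = false
[4] true AND false AND true = false
[5.2] NOT true = false
[5] false AND false = false
[6.1] NOT true = false
[6] false AND false AND true = false
[7.2] NOT false = true
[7] false AND true = false
[root] false OR false OR true OR false OR false OR false OR false = true
Overall: true → honored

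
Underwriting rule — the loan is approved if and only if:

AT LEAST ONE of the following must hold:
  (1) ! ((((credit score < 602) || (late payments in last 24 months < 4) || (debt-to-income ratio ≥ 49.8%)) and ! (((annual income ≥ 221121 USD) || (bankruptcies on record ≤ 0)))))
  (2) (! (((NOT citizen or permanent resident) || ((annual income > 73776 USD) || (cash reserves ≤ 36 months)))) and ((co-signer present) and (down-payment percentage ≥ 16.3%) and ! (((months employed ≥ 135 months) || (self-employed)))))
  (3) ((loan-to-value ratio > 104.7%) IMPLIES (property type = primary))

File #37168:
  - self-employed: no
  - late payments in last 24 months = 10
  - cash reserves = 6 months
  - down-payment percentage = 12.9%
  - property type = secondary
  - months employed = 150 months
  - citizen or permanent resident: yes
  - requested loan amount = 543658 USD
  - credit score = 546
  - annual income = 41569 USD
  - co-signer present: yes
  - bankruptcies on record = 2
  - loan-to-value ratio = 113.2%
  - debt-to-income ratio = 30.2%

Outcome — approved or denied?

Denied

Atomic conditions:
  credit score < 602: 546 < 602 is true
  late payments in last 24 months < 4: 10 < 4 is false
  debt-to-income ratio ≥ 49.8%: 30.2 ≥ 49.8 is false
  annual income ≥ 221121 USD: 41569 ≥ 221121 is false
  bankruptcies on record ≤ 0: 2 ≤ 0 is false
  NOT citizen or permanent resident: yes → false
  annual income > 73776 USD: 41569 > 73776 is false
  cash reserves ≤ 36 months: 6 ≤ 36 is true
  co-signer present: yes → true
  down-payment percentage ≥ 16.3%: 12.9 ≥ 16.3 is false
  months employed ≥ 135 months: 150 ≥ 135 is true
  self-employed: no → false
  loan-to-value ratio > 104.7%: 113.2 > 104.7 is true
  property type = primary: secondary == primary is false
Combine:
[1.1.1] true OR false OR false = true
[1.1.2.1] false OR false = false
[1.1.2] NOT false = true
[1.1] true AND true = true
[1] NOT true = false
[2.1.1.2] false OR true = true
[2.1.1] false OR true = true
[2.1] NOT true = false
[2.2.3.1] true OR false = true
[2.2.3] NOT true = false
[2.2] true AND false AND false = false
[2] false AND false = false
[3] true → false = false
[root] false OR false OR false = false
Overall: false → denied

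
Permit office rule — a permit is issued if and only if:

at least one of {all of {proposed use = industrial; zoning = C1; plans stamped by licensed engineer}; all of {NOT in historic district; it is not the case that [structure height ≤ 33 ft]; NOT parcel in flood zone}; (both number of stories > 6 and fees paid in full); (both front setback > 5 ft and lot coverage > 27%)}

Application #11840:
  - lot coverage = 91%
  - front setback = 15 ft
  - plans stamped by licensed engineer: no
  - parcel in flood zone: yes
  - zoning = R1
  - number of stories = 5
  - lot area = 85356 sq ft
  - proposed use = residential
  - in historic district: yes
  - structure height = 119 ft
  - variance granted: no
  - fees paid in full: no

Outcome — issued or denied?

Atomic conditions:
  proposed use = industrial: residential == industrial is false
  zoning = C1: R1 == C1 is false
  plans stamped by licensed engineer: no → false
  NOT in historic district: yes → false
  structure height ≤ 33 ft: 119 ≤ 33 is false
  NOT parcel in flood zone: yes → false
  number of stories > 6: 5 > 6 is false
  fees paid in full: no → false
  front setback > 5 ft: 15 > 5 is true
  lot coverage > 27%: 91 > 27 is true
Combine:
[1] false AND false AND false = false
[2.2] NOT false = true
[2] false AND true AND false = false
[3] false AND false = false
[4] true AND true = true
[root] false OR false OR false OR true = true
Overall: true → issued

Issued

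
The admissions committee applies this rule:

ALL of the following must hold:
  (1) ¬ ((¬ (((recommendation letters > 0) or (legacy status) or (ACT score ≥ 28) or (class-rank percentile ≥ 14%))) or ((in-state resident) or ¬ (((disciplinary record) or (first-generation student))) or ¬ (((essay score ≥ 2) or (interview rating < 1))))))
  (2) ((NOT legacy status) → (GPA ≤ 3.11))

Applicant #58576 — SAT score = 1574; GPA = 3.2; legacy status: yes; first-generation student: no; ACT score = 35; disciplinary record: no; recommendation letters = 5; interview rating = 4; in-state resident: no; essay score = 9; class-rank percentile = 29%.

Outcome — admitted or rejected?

Rejected

Atomic conditions:
  recommendation letters > 0: 5 > 0 is true
  legacy status: yes → true
  ACT score ≥ 28: 35 ≥ 28 is true
  class-rank percentile ≥ 14%: 29 ≥ 14 is true
  in-state resident: no → false
  disciplinary record: no → false
  first-generation student: no → false
  essay score ≥ 2: 9 ≥ 2 is true
  interview rating < 1: 4 < 1 is false
  NOT legacy status: yes → false
  GPA ≤ 3.11: 3.2 ≤ 3.11 is false
Combine:
[1.1.1.1] true OR true OR true OR true = true
[1.1.1] NOT true = false
[1.1.2.2.1] false OR false = false
[1.1.2.2] NOT false = true
[1.1.2.3.1] true OR false = true
[1.1.2.3] NOT true = false
[1.1.2] false OR true OR false = true
[1.1] false OR true = true
[1] NOT true = false
[2] false → false (antecedent false ⇒ implication holds) = true
[root] false AND true = false
Overall: false → rejected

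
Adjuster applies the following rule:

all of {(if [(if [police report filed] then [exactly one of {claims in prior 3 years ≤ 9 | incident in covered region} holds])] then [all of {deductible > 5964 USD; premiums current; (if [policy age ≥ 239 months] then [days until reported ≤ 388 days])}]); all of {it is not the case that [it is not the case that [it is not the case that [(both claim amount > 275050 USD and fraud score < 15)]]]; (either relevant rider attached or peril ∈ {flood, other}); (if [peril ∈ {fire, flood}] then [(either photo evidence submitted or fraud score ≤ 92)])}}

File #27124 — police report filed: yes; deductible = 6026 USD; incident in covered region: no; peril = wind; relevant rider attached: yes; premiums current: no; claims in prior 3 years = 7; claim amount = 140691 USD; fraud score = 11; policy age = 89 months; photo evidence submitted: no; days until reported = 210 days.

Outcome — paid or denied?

Denied

Atomic conditions:
  police report filed: yes → true
  claims in prior 3 years ≤ 9: 7 ≤ 9 is true
  incident in covered region: no → false
  deductible > 5964 USD: 6026 > 5964 is true
  premiums current: no → false
  policy age ≥ 239 months: 89 ≥ 239 is false
  days until reported ≤ 388 days: 210 ≤ 388 is true
  claim amount > 275050 USD: 140691 > 275050 is false
  fraud score < 15: 11 < 15 is true
  relevant rider attached: yes → true
  peril ∈ {flood, other}: wind is not in the set → false
  peril ∈ {fire, flood}: wind is not in the set → false
  photo evidence submitted: no → false
  fraud score ≤ 92: 11 ≤ 92 is true
Combine:
[1.1.2] exactly-one(true, false) = true
[1.1] true → true = true
[1.2.3] false → true (antecedent false ⇒ implication holds) = true
[1.2] true AND false AND true = false
[1] true → false = false
[2.1.1.1.1] false AND true = false
[2.1.1.1] NOT false = true
[2.1.1] NOT true = false
[2.1] NOT false = true
[2.2] true OR false = true
[2.3.2] false OR true = true
[2.3] false → true (antecedent false ⇒ implication holds) = true
[2] true AND true AND true = true
[root] false AND true = false
Overall: false → denied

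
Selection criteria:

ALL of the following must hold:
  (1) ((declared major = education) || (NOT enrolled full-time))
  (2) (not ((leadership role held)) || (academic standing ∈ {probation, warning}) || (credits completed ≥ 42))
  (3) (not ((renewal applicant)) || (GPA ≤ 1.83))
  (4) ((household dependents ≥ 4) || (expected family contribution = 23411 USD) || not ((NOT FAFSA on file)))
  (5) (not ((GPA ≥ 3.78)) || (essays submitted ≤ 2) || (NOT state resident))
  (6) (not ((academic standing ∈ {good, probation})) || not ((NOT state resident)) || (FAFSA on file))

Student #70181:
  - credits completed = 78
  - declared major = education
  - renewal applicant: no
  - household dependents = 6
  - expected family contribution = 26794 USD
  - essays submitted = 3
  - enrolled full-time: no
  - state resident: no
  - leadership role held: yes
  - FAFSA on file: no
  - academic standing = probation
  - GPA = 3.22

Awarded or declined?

Atomic conditions:
  declared major = education: education == education is true
  NOT enrolled full-time: no → true
  leadership role held: yes → true
  academic standing ∈ {probation, warning}: probation is in the set → true
  credits completed ≥ 42: 78 ≥ 42 is true
  renewal applicant: no → false
  GPA ≤ 1.83: 3.22 ≤ 1.83 is false
  household dependents ≥ 4: 6 ≥ 4 is true
  expected family contribution = 23411 USD: 26794 == 23411 is false
  NOT FAFSA on file: no → true
  GPA ≥ 3.78: 3.22 ≥ 3.78 is false
  essays submitted ≤ 2: 3 ≤ 2 is false
  NOT state resident: no → true
  academic standing ∈ {good, probation}: probation is in the set → true
  FAFSA on file: no → false
Combine:
[1] true OR true = true
[2.1] NOT true = false
[2] false OR true OR true = true
[3.1] NOT false = true
[3] true OR false = true
[4.3] NOT true = false
[4] true OR false OR false = true
[5.1] NOT false = true
[5] true OR false OR true = true
[6.1] NOT true = false
[6.2] NOT true = false
[6] false OR false OR false = false
[root] true AND true AND true AND true AND true AND false = false
Overall: false → declined

Declined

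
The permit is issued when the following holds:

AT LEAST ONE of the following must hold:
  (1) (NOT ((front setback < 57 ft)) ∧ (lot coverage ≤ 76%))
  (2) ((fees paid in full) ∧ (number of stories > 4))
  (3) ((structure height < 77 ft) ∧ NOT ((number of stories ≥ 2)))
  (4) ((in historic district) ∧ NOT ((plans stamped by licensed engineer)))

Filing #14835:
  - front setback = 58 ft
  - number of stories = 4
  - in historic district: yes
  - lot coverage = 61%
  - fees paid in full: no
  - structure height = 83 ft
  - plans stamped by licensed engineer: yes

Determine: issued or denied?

Issued

Atomic conditions:
  front setback < 57 ft: 58 < 57 is false
  lot coverage ≤ 76%: 61 ≤ 76 is true
  fees paid in full: no → false
  number of stories > 4: 4 > 4 is false
  structure height < 77 ft: 83 < 77 is false
  number of stories ≥ 2: 4 ≥ 2 is true
  in historic district: yes → true
  plans stamped by licensed engineer: yes → true
Combine:
[1.1] NOT false = true
[1] true AND true = true
[2] false AND false = false
[3.2] NOT true = false
[3] false AND false = false
[4.2] NOT true = false
[4] true AND false = false
[root] true OR false OR false OR false = true
Overall: true → issued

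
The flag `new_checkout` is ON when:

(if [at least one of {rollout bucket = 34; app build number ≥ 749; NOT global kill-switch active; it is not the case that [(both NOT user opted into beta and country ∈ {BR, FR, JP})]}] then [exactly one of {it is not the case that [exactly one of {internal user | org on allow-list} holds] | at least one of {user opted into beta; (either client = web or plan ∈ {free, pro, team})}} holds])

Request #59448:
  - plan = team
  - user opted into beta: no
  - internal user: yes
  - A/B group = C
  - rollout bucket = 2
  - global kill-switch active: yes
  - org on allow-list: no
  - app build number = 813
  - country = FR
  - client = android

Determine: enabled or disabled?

Enabled

Atomic conditions:
  rollout bucket = 34: 2 == 34 is false
  app build number ≥ 749: 813 ≥ 749 is true
  NOT global kill-switch active: yes → false
  NOT user opted into beta: no → true
  country ∈ {BR, FR, JP}: FR is in the set → true
  internal user: yes → true
  org on allow-list: no → false
  user opted into beta: no → false
  client = web: android == web is false
  plan ∈ {free, pro, team}: team is in the set → true
Combine:
[1.4.1] true AND true = true
[1.4] NOT true = false
[1] false OR true OR false OR false = true
[2.1.1] exactly-one(true, false) = true
[2.1] NOT true = false
[2.2.2] false OR true = true
[2.2] false OR true = true
[2] exactly-one(false, true) = true
[root] true → true = true
Overall: true → enabled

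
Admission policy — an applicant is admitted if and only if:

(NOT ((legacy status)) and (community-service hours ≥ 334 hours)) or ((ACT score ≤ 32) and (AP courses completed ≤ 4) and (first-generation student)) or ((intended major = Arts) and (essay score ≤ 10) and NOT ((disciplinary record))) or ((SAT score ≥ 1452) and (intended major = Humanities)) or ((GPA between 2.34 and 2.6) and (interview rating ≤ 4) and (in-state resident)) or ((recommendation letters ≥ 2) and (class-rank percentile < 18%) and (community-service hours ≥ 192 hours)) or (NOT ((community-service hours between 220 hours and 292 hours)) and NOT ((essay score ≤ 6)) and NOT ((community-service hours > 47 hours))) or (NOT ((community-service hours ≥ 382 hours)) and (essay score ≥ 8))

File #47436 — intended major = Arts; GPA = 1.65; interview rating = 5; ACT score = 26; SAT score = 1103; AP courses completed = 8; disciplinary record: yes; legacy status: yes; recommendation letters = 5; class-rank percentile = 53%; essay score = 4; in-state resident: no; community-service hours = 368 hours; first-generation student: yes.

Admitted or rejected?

Rejected

Atomic conditions:
  legacy status: yes → true
  community-service hours ≥ 334 hours: 368 ≥ 334 is true
  ACT score ≤ 32: 26 ≤ 32 is true
  AP courses completed ≤ 4: 8 ≤ 4 is false
  first-generation student: yes → true
  intended major = Arts: Arts == Arts is true
  essay score ≤ 10: 4 ≤ 10 is true
  disciplinary record: yes → true
  SAT score ≥ 1452: 1103 ≥ 1452 is false
  intended major = Humanities: Arts == Humanities is false
  GPA between 2.34 and 2.6: 1.65 in [2.34, 2.6] is false
  interview rating ≤ 4: 5 ≤ 4 is false
  in-state resident: no → false
  recommendation letters ≥ 2: 5 ≥ 2 is true
  class-rank percentile < 18%: 53 < 18 is false
  community-service hours ≥ 192 hours: 368 ≥ 192 is true
  community-service hours between 220 hours and 292 hours: 368 in [220, 292] is false
  essay score ≤ 6: 4 ≤ 6 is true
  community-service hours > 47 hours: 368 > 47 is true
  community-service hours ≥ 382 hours: 368 ≥ 382 is false
  essay score ≥ 8: 4 ≥ 8 is false
Combine:
[1.1] NOT true = false
[1] false AND true = false
[2] true AND false AND true = false
[3.3] NOT true = false
[3] true AND true AND false = false
[4] false AND false = false
[5] false AND false AND false = false
[6] true AND false AND true = false
[7.1] NOT false = true
[7.2] NOT true = false
[7.3] NOT true = false
[7] true AND false AND false = false
[8.1] NOT false = true
[8] true AND false = false
[root] false OR false OR false OR false OR false OR false OR false OR false = false
Overall: false → rejected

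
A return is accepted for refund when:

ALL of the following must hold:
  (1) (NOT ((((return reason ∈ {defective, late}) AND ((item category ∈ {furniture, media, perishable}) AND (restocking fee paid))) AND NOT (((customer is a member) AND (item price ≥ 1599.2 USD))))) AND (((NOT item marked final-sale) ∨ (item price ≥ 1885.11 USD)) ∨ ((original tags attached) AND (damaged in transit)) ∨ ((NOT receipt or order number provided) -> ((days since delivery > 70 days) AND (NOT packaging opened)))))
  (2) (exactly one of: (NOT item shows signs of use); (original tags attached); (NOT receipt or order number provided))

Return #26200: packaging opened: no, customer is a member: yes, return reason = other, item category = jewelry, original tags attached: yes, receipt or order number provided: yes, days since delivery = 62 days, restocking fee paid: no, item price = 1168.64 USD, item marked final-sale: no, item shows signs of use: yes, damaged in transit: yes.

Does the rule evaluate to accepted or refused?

Atomic conditions:
  return reason ∈ {defective, late}: other is not in the set → false
  item category ∈ {furniture, media, perishable}: jewelry is not in the set → false
  restocking fee paid: no → false
  customer is a member: yes → true
  item price ≥ 1599.2 USD: 1168.64 ≥ 1599.2 is false
  NOT item marked final-sale: no → true
  item price ≥ 1885.11 USD: 1168.64 ≥ 1885.11 is false
  original tags attached: yes → true
  damaged in transit: yes → true
  NOT receipt or order number provided: yes → false
  days since delivery > 70 days: 62 > 70 is false
  NOT packaging opened: no → true
  NOT item shows signs of use: yes → false
Combine:
[1.1.1.1.2] false AND false = false
[1.1.1.1] false AND false = false
[1.1.1.2.1] true AND false = false
[1.1.1.2] NOT false = true
[1.1.1] false AND true = false
[1.1] NOT false = true
[1.2.1] true OR false = true
[1.2.2] true AND true = true
[1.2.3.2] false AND true = false
[1.2.3] false → false (antecedent false ⇒ implication holds) = true
[1.2] true OR true OR true = true
[1] true AND true = true
[2] exactly-one(false, true, false) = true
[root] true AND true = true
Overall: true → accepted

Accepted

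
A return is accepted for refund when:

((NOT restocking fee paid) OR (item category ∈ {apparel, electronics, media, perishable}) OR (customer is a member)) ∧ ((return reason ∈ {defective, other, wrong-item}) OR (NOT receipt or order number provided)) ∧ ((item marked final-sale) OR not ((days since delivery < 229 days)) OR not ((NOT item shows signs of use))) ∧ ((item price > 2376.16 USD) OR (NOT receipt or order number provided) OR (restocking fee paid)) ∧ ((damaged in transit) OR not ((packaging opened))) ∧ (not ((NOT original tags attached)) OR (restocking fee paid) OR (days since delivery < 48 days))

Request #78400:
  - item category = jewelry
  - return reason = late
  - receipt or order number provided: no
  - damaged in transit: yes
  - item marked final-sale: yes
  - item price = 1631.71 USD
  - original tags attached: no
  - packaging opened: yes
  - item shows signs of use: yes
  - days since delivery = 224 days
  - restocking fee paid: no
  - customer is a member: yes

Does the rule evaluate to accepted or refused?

Atomic conditions:
  NOT restocking fee paid: no → true
  item category ∈ {apparel, electronics, media, perishable}: jewelry is not in the set → false
  customer is a member: yes → true
  return reason ∈ {defective, other, wrong-item}: late is not in the set → false
  NOT receipt or order number provided: no → true
  item marked final-sale: yes → true
  days since delivery < 229 days: 224 < 229 is true
  NOT item shows signs of use: yes → false
  item price > 2376.16 USD: 1631.71 > 2376.16 is false
  restocking fee paid: no → false
  damaged in transit: yes → true
  packaging opened: yes → true
  NOT original tags attached: no → true
  days since delivery < 48 days: 224 < 48 is false
Combine:
[1] true OR false OR true = true
[2] false OR true = true
[3.2] NOT true = false
[3.3] NOT false = true
[3] true OR false OR true = true
[4] false OR true OR false = true
[5.2] NOT true = false
[5] true OR false = true
[6.1] NOT true = false
[6] false OR false OR false = false
[root] true AND true AND true AND true AND true AND false = false
Overall: false → refused

Refused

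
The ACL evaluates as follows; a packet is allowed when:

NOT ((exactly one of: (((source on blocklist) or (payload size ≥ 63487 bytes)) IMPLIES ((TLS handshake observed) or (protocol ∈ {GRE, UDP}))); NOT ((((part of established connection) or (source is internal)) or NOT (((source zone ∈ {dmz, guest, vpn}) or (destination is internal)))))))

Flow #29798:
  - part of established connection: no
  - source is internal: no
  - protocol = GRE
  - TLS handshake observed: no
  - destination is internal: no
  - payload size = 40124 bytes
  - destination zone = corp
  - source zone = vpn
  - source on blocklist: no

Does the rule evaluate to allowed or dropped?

Atomic conditions:
  source on blocklist: no → false
  payload size ≥ 63487 bytes: 40124 ≥ 63487 is false
  TLS handshake observed: no → false
  protocol ∈ {GRE, UDP}: GRE is in the set → true
  part of established connection: no → false
  source is internal: no → false
  source zone ∈ {dmz, guest, vpn}: vpn is in the set → true
  destination is internal: no → false
Combine:
[1.1.1] false OR false = false
[1.1.2] false OR true = true
[1.1] false → true (antecedent false ⇒ implication holds) = true
[1.2.1.1] false OR false = false
[1.2.1.2.1] true OR false = true
[1.2.1.2] NOT true = false
[1.2.1] false OR false = false
[1.2] NOT false = true
[1] exactly-one(true, true) = false
[root] NOT false = true
Overall: true → allowed

Allowed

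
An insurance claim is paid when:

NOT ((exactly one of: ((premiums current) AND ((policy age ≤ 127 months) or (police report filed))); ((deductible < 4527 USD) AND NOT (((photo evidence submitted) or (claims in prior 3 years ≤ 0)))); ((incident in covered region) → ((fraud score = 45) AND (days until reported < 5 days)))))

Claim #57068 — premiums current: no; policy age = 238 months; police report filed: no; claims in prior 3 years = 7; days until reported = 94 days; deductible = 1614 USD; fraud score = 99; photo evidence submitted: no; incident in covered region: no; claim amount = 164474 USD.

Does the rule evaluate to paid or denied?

Atomic conditions:
  premiums current: no → false
  policy age ≤ 127 months: 238 ≤ 127 is false
  police report filed: no → false
  deductible < 4527 USD: 1614 < 4527 is true
  photo evidence submitted: no → false
  claims in prior 3 years ≤ 0: 7 ≤ 0 is false
  incident in covered region: no → false
  fraud score = 45: 99 == 45 is false
  days until reported < 5 days: 94 < 5 is false
Combine:
[1.1.2] false OR false = false
[1.1] false AND false = false
[1.2.2.1] false OR false = false
[1.2.2] NOT false = true
[1.2] true AND true = true
[1.3.2] false AND false = false
[1.3] false → false (antecedent false ⇒ implication holds) = true
[1] exactly-one(false, true, true) = false
[root] NOT false = true
Overall: true → paid

Paid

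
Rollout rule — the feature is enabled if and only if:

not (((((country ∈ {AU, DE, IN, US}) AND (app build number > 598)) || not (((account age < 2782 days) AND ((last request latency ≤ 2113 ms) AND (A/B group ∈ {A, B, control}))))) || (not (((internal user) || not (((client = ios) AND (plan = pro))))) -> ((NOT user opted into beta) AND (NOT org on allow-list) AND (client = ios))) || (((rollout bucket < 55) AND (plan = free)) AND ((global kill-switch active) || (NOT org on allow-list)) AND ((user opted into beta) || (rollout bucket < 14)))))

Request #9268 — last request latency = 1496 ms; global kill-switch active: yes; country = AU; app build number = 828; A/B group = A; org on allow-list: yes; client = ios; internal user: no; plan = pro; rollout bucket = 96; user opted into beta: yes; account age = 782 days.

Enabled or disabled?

Disabled

Atomic conditions:
  country ∈ {AU, DE, IN, US}: AU is in the set → true
  app build number > 598: 828 > 598 is true
  account age < 2782 days: 782 < 2782 is true
  last request latency ≤ 2113 ms: 1496 ≤ 2113 is true
  A/B group ∈ {A, B, control}: A is in the set → true
  internal user: no → false
  client = ios: ios == ios is true
  plan = pro: pro == pro is true
  NOT user opted into beta: yes → false
  NOT org on allow-list: yes → false
  rollout bucket < 55: 96 < 55 is false
  plan = free: pro == free is false
  global kill-switch active: yes → true
  user opted into beta: yes → true
  rollout bucket < 14: 96 < 14 is false
Combine:
[1.1.1] true AND true = true
[1.1.2.1.2] true AND true = true
[1.1.2.1] true AND true = true
[1.1.2] NOT true = false
[1.1] true OR false = true
[1.2.1.1.2.1] true AND true = true
[1.2.1.1.2] NOT true = false
[1.2.1.1] false OR false = false
[1.2.1] NOT false = true
[1.2.2] false AND false AND true = false
[1.2] true → false = false
[1.3.1] false AND false = false
[1.3.2] true OR false = true
[1.3.3] true OR false = true
[1.3] false AND true AND true = false
[1] true OR false OR false = true
[root] NOT true = false
Overall: false → disabled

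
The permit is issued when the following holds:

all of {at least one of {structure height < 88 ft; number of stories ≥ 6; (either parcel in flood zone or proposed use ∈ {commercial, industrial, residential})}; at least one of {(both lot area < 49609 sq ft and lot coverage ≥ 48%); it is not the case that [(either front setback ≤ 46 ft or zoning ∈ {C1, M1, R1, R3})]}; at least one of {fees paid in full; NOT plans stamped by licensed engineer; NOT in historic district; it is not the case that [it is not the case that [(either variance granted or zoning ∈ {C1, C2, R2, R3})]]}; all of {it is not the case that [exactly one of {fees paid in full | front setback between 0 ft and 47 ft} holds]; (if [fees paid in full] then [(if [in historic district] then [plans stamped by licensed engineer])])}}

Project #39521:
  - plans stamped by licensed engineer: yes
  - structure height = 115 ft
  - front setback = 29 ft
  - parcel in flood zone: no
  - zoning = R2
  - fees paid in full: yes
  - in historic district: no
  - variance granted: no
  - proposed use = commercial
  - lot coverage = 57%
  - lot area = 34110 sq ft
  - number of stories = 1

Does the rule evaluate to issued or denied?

Issued

Atomic conditions:
  structure height < 88 ft: 115 < 88 is false
  number of stories ≥ 6: 1 ≥ 6 is false
  parcel in flood zone: no → false
  proposed use ∈ {commercial, industrial, residential}: commercial is in the set → true
  lot area < 49609 sq ft: 34110 < 49609 is true
  lot coverage ≥ 48%: 57 ≥ 48 is true
  front setback ≤ 46 ft: 29 ≤ 46 is true
  zoning ∈ {C1, M1, R1, R3}: R2 is not in the set → false
  fees paid in full: yes → true
  NOT plans stamped by licensed engineer: yes → false
  NOT in historic district: no → true
  variance granted: no → false
  zoning ∈ {C1, C2, R2, R3}: R2 is in the set → true
  front setback between 0 ft and 47 ft: 29 in [0, 47] is true
  in historic district: no → false
  plans stamped by licensed engineer: yes → true
Combine:
[1.3] false OR true = true
[1] false OR false OR true = true
[2.1] true AND true = true
[2.2.1] true OR false = true
[2.2] NOT true = false
[2] true OR false = true
[3.4.1.1] false OR true = true
[3.4.1] NOT true = false
[3.4] NOT false = true
[3] true OR false OR true OR true = true
[4.1.1] exactly-one(true, true) = false
[4.1] NOT false = true
[4.2.2] false → true (antecedent false ⇒ implication holds) = true
[4.2] true → true = true
[4] true AND true = true
[root] true AND true AND true AND true = true
Overall: true → issued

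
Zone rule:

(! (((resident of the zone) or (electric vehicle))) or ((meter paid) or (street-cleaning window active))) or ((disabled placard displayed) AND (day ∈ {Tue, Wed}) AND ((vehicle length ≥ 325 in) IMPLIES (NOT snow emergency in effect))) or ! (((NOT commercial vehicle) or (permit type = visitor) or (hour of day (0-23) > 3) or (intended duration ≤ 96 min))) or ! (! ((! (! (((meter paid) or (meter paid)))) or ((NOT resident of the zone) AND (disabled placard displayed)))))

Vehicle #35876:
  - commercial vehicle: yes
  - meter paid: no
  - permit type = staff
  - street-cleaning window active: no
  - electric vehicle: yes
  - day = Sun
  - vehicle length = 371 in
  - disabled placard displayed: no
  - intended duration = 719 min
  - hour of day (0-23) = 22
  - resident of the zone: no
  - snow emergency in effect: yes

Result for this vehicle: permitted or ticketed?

Atomic conditions:
  resident of the zone: no → false
  electric vehicle: yes → true
  meter paid: no → false
  street-cleaning window active: no → false
  disabled placard displayed: no → false
  day ∈ {Tue, Wed}: Sun is not in the set → false
  vehicle length ≥ 325 in: 371 ≥ 325 is true
  NOT snow emergency in effect: yes → false
  NOT commercial vehicle: yes → false
  permit type = visitor: staff == visitor is false
  hour of day (0-23) > 3: 22 > 3 is true
  intended duration ≤ 96 min: 719 ≤ 96 is false
  NOT resident of the zone: no → true
Combine:
[1.1.1] false OR true = true
[1.1] NOT true = false
[1.2] false OR false = false
[1] false OR false = false
[2.3] true → false = false
[2] false AND false AND false = false
[3.1] false OR false OR true OR false = true
[3] NOT true = false
[4.1.1.1.1.1] false OR false = false
[4.1.1.1.1] NOT false = true
[4.1.1.1] NOT true = false
[4.1.1.2] true AND false = false
[4.1.1] false OR false = false
[4.1] NOT false = true
[4] NOT true = false
[root] false OR false OR false OR false = false
Overall: false → ticketed

Ticketed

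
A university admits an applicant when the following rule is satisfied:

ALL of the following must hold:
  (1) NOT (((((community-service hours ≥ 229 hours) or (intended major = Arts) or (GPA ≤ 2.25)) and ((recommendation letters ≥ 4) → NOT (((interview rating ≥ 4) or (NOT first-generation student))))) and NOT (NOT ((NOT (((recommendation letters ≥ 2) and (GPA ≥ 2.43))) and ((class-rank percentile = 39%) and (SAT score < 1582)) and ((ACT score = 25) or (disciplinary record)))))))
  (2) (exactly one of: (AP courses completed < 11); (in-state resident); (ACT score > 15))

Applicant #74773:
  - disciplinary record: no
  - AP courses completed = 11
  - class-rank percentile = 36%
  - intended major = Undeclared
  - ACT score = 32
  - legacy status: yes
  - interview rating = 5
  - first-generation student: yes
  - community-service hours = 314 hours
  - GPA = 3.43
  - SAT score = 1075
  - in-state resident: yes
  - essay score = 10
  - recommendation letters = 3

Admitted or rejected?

Atomic conditions:
  community-service hours ≥ 229 hours: 314 ≥ 229 is true
  intended major = Arts: Undeclared == Arts is false
  GPA ≤ 2.25: 3.43 ≤ 2.25 is false
  recommendation letters ≥ 4: 3 ≥ 4 is false
  interview rating ≥ 4: 5 ≥ 4 is true
  NOT first-generation student: yes → false
  recommendation letters ≥ 2: 3 ≥ 2 is true
  GPA ≥ 2.43: 3.43 ≥ 2.43 is true
  class-rank percentile = 39%: 36 == 39 is false
  SAT score < 1582: 1075 < 1582 is true
  ACT score = 25: 32 == 25 is false
  disciplinary record: no → false
  AP courses completed < 11: 11 < 11 is false
  in-state resident: yes → true
  ACT score > 15: 32 > 15 is true
Combine:
[1.1.1.1] true OR false OR false = true
[1.1.1.2.2.1] true OR false = true
[1.1.1.2.2] NOT true = false
[1.1.1.2] false → false (antecedent false ⇒ implication holds) = true
[1.1.1] true AND true = true
[1.1.2.1.1.1.1] true AND true = true
[1.1.2.1.1.1] NOT true = false
[1.1.2.1.1.2] false AND true = false
[1.1.2.1.1.3] false OR false = false
[1.1.2.1.1] false AND false AND false = false
[1.1.2.1] NOT false = true
[1.1.2] NOT true = false
[1.1] true AND false = false
[1] NOT false = true
[2] exactly-one(false, true, true) = false
[root] true AND false = false
Overall: false → rejected

Rejected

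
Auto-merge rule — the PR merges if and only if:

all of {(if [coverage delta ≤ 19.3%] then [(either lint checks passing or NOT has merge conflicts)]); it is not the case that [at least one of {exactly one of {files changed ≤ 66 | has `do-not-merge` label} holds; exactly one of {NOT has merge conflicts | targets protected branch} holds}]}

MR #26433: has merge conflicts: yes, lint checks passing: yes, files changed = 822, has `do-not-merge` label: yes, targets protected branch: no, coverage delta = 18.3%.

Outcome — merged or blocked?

Atomic conditions:
  coverage delta ≤ 19.3%: 18.3 ≤ 19.3 is true
  lint checks passing: yes → true
  NOT has merge conflicts: yes → false
  files changed ≤ 66: 822 ≤ 66 is false
  has `do-not-merge` label: yes → true
  targets protected branch: no → false
Combine:
[1.2] true OR false = true
[1] true → true = true
[2.1.1] exactly-one(false, true) = true
[2.1.2] exactly-one(false, false) = false
[2.1] true OR false = true
[2] NOT true = false
[root] true AND false = false
Overall: false → blocked

Blocked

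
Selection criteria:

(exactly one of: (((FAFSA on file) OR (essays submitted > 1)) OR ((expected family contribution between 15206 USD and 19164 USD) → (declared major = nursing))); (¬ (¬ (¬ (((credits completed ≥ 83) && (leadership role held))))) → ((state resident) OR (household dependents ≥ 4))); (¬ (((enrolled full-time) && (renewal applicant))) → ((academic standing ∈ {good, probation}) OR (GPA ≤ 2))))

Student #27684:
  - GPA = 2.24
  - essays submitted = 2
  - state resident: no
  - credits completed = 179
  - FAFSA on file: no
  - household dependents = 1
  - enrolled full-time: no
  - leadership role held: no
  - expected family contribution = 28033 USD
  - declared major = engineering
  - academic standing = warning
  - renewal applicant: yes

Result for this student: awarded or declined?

Awarded

Atomic conditions:
  FAFSA on file: no → false
  essays submitted > 1: 2 > 1 is true
  expected family contribution between 15206 USD and 19164 USD: 28033 in [15206, 19164] is false
  declared major = nursing: engineering == nursing is false
  credits completed ≥ 83: 179 ≥ 83 is true
  leadership role held: no → false
  state resident: no → false
  household dependents ≥ 4: 1 ≥ 4 is false
  enrolled full-time: no → false
  renewal applicant: yes → true
  academic standing ∈ {good, probation}: warning is not in the set → false
  GPA ≤ 2: 2.24 ≤ 2 is false
Combine:
[1.1] false OR true = true
[1.2] false → false (antecedent false ⇒ implication holds) = true
[1] true OR true = true
[2.1.1.1.1] true AND false = false
[2.1.1.1] NOT false = true
[2.1.1] NOT true = false
[2.1] NOT false = true
[2.2] false OR false = false
[2] true → false = false
[3.1.1] false AND true = false
[3.1] NOT false = true
[3.2] false OR false = false
[3] true → false = false
[root] exactly-one(true, false, false) = true
Overall: true → awarded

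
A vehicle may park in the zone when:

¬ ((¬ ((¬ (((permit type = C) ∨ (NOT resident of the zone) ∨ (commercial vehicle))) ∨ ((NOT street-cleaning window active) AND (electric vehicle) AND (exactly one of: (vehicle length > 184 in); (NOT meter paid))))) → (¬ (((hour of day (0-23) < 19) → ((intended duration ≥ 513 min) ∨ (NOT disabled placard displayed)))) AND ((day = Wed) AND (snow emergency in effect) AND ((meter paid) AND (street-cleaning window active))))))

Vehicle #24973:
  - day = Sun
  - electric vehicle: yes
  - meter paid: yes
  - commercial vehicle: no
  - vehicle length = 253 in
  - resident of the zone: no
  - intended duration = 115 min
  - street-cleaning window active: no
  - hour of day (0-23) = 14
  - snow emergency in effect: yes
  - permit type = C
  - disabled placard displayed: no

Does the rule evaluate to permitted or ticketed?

Ticketed

Atomic conditions:
  permit type = C: C == C is true
  NOT resident of the zone: no → true
  commercial vehicle: no → false
  NOT street-cleaning window active: no → true
  electric vehicle: yes → true
  vehicle length > 184 in: 253 > 184 is true
  NOT meter paid: yes → false
  hour of day (0-23) < 19: 14 < 19 is true
  intended duration ≥ 513 min: 115 ≥ 513 is false
  NOT disabled placard displayed: no → true
  day = Wed: Sun == Wed is false
  snow emergency in effect: yes → true
  meter paid: yes → true
  street-cleaning window active: no → false
Combine:
[1.1.1.1.1] true OR true OR false = true
[1.1.1.1] NOT true = false
[1.1.1.2.3] exactly-one(true, false) = true
[1.1.1.2] true AND true AND true = true
[1.1.1] false OR true = true
[1.1] NOT true = false
[1.2.1.1.2] false OR true = true
[1.2.1.1] true → true = true
[1.2.1] NOT true = false
[1.2.2.3] true AND false = false
[1.2.2] false AND true AND false = false
[1.2] false AND false = false
[1] false → false (antecedent false ⇒ implication holds) = true
[root] NOT true = false
Overall: false → ticketed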